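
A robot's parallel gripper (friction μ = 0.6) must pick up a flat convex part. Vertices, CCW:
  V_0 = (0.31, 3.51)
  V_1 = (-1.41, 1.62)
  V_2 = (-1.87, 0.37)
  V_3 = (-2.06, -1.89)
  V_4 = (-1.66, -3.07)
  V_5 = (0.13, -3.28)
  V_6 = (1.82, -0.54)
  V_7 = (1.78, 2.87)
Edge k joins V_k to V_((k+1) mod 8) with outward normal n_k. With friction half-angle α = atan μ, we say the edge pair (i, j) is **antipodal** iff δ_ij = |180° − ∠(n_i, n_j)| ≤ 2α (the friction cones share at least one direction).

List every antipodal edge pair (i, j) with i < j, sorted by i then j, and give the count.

α = atan 0.6 = 30.96°;  2α = 61.93°
n_0 = (-0.7396, +0.6731)
n_1 = (-0.9385, +0.3454)
n_2 = (-0.9965, +0.0838)
n_3 = (-0.9471, -0.3210)
n_4 = (-0.1165, -0.9932)
n_5 = (+0.8511, -0.5250)
n_6 = (+0.9999, +0.0117)
n_7 = (+0.3992, +0.9169)
  (0,1): δ = 157.90°  ·
  (0,2): δ = 142.50°  ·
  (0,3): δ = 118.97°  ·
  (0,4): δ = 54.39°  ✓
  (0,5): δ = 10.64°  ✓
  (0,6): δ = 42.98°  ✓
  (0,7): δ = 108.78°  ·
  (1,2): δ = 164.60°  ·
  (1,3): δ = 141.07°  ·
  (1,4): δ = 76.49°  ·
  (1,5): δ = 11.46°  ✓
  (1,6): δ = 20.88°  ✓
  (1,7): δ = 86.68°  ·
  (2,3): δ = 156.47°  ·
  (2,4): δ = 91.89°  ·
  (2,5): δ = 26.86°  ✓
  (2,6): δ = 5.48°  ✓
  (2,7): δ = 71.28°  ·
  (3,4): δ = 115.42°  ·
  (3,5): δ = 50.39°  ✓
  (3,6): δ = 18.05°  ✓
  (3,7): δ = 47.75°  ✓
  (4,5): δ = 114.97°  ·
  (4,6): δ = 82.64°  ·
  (4,7): δ = 16.84°  ✓
  (5,6): δ = 147.66°  ·
  (5,7): δ = 81.86°  ·
  (6,7): δ = 114.20°  ·
antipodal pairs: 11

count = 11; pairs: (0,4), (0,5), (0,6), (1,5), (1,6), (2,5), (2,6), (3,5), (3,6), (3,7), (4,7)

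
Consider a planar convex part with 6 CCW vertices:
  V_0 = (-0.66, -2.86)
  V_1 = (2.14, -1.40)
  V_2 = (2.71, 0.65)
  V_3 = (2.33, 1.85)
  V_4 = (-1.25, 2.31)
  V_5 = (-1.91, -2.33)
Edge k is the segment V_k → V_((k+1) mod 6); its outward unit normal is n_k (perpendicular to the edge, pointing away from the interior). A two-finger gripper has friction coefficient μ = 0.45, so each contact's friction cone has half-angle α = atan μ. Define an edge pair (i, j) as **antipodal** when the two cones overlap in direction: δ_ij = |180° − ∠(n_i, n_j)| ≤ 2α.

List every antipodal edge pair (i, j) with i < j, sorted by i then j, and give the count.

α = atan 0.45 = 24.23°;  2α = 48.46°
n_0 = (+0.4623, -0.8867)
n_1 = (+0.9635, -0.2679)
n_2 = (+0.9533, +0.3019)
n_3 = (+0.1274, +0.9918)
n_4 = (-0.9900, +0.1408)
n_5 = (-0.3904, -0.9207)
  (0,1): δ = 133.08°  ·
  (0,2): δ = 99.97°  ·
  (0,3): δ = 34.86°  ✓
  (0,4): δ = 54.37°  ·
  (0,5): δ = 129.48°  ·
  (1,2): δ = 146.89°  ·
  (1,3): δ = 81.78°  ·
  (1,4): δ = 7.44°  ✓
  (1,5): δ = 82.56°  ·
  (2,3): δ = 114.89°  ·
  (2,4): δ = 25.67°  ✓
  (2,5): δ = 49.45°  ·
  (3,4): δ = 90.77°  ·
  (3,5): δ = 15.66°  ✓
  (4,5): δ = 104.88°  ·
antipodal pairs: 4

count = 4; pairs: (0,3), (1,4), (2,4), (3,5)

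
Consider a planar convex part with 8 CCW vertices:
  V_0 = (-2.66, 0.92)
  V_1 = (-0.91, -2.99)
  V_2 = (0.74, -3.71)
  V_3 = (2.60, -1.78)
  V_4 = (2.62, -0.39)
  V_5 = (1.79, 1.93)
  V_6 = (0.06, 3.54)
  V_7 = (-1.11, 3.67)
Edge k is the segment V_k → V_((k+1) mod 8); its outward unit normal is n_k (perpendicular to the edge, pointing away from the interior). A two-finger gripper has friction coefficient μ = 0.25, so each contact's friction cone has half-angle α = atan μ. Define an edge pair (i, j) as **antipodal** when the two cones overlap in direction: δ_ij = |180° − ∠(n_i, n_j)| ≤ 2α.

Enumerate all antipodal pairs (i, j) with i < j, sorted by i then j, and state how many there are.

count = 6; pairs: (0,3), (0,4), (0,5), (1,5), (1,6), (2,7)

α = atan 0.25 = 14.04°;  2α = 28.07°
n_0 = (-0.9127, -0.4085)
n_1 = (-0.3999, -0.9165)
n_2 = (+0.7200, -0.6939)
n_3 = (+0.9999, -0.0144)
n_4 = (+0.9416, +0.3369)
n_5 = (+0.6813, +0.7320)
n_6 = (+0.1104, +0.9939)
n_7 = (-0.8712, +0.4910)
  (0,1): δ = 137.69°  ·
  (0,2): δ = 68.05°  ·
  (0,3): δ = 24.94°  ✓
  (0,4): δ = 4.43°  ✓
  (0,5): δ = 22.95°  ✓
  (0,6): δ = 59.55°  ·
  (0,7): δ = 126.48°  ·
  (1,2): δ = 110.37°  ·
  (1,3): δ = 67.25°  ·
  (1,4): δ = 46.74°  ·
  (1,5): δ = 19.37°  ✓
  (1,6): δ = 17.23°  ✓
  (1,7): δ = 84.17°  ·
  (2,3): δ = 136.88°  ·
  (2,4): δ = 116.37°  ·
  (2,5): δ = 89.00°  ·
  (2,6): δ = 52.40°  ·
  (2,7): δ = 14.53°  ✓
  (3,4): δ = 159.49°  ·
  (3,5): δ = 132.12°  ·
  (3,6): δ = 95.52°  ·
  (3,7): δ = 28.58°  ·
  (4,5): δ = 152.63°  ·
  (4,6): δ = 116.03°  ·
  (4,7): δ = 49.09°  ·
  (5,6): δ = 143.40°  ·
  (5,7): δ = 76.46°  ·
  (6,7): δ = 113.07°  ·
antipodal pairs: 6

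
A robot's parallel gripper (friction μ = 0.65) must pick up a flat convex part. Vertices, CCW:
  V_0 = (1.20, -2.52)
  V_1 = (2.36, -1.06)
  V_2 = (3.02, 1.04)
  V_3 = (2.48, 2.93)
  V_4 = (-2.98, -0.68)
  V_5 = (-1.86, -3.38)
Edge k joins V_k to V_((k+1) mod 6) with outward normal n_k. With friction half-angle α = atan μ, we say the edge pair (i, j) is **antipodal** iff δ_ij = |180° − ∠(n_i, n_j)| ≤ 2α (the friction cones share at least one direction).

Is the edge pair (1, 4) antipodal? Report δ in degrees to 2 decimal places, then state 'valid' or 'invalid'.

δ = 39.98°, valid

α = atan 0.65 = 33.02°;  2α = 66.05°
edge 1: e_1 = (+0.66, +2.10);  n_1 = (+0.9540, -0.2998)
edge 4: e_4 = (+1.12, -2.70);  n_4 = (-0.9237, -0.3832)
∠(n_1, n_4) = 140.02°
δ = |180° − 140.02°| = 39.98°
39.98° ≤ 2α = 66.05°  →  valid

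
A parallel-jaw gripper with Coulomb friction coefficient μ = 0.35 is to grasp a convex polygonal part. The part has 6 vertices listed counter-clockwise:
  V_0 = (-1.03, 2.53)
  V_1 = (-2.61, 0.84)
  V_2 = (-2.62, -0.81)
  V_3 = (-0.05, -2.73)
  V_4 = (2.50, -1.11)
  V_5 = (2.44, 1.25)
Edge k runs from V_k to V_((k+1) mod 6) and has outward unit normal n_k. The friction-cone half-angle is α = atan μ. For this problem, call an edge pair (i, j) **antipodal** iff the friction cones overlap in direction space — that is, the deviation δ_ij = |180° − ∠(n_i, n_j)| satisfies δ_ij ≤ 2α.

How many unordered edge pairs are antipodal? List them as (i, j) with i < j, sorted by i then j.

count = 3; pairs: (0,3), (1,4), (2,5)

α = atan 0.35 = 19.29°;  2α = 38.58°
n_0 = (-0.7305, +0.6829)
n_1 = (-1.0000, +0.0061)
n_2 = (-0.5985, -0.8011)
n_3 = (+0.5362, -0.8441)
n_4 = (+0.9997, +0.0254)
n_5 = (+0.3461, +0.9382)
  (0,1): δ = 137.27°  ·
  (0,2): δ = 83.69°  ·
  (0,3): δ = 14.50°  ✓
  (0,4): δ = 44.53°  ·
  (0,5): δ = 112.83°  ·
  (1,2): δ = 126.42°  ·
  (1,3): δ = 57.23°  ·
  (1,4): δ = 1.80°  ✓
  (1,5): δ = 70.10°  ·
  (2,3): δ = 110.81°  ·
  (2,4): δ = 51.78°  ·
  (2,5): δ = 16.51°  ✓
  (3,4): δ = 120.97°  ·
  (3,5): δ = 52.68°  ·
  (4,5): δ = 111.70°  ·
antipodal pairs: 3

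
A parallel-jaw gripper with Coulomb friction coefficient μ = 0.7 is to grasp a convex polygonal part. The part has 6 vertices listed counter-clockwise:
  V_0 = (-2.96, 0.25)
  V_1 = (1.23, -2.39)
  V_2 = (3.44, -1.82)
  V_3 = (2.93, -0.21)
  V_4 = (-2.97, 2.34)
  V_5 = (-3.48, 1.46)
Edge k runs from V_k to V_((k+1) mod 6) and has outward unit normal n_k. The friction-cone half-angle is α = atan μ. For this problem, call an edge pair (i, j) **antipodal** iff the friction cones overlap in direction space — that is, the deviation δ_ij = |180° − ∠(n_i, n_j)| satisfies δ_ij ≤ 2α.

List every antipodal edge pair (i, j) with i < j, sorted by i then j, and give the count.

count = 7; pairs: (0,2), (0,3), (1,3), (1,4), (2,4), (2,5), (3,5)

α = atan 0.7 = 34.99°;  2α = 69.98°
n_0 = (-0.5331, -0.8461)
n_1 = (+0.2497, -0.9683)
n_2 = (+0.9533, +0.3020)
n_3 = (+0.3967, +0.9179)
n_4 = (-0.8652, +0.5014)
n_5 = (-0.9188, -0.3948)
  (0,1): δ = 133.32°  ·
  (0,2): δ = 40.21°  ✓
  (0,3): δ = 8.84°  ✓
  (0,4): δ = 92.12°  ·
  (0,5): δ = 145.47°  ·
  (1,2): δ = 86.89°  ·
  (1,3): δ = 37.84°  ✓
  (1,4): δ = 45.44°  ✓
  (1,5): δ = 98.79°  ·
  (2,3): δ = 130.95°  ·
  (2,4): δ = 47.67°  ✓
  (2,5): δ = 5.68°  ✓
  (3,4): δ = 96.72°  ·
  (3,5): δ = 43.37°  ✓
  (4,5): δ = 126.65°  ·
antipodal pairs: 7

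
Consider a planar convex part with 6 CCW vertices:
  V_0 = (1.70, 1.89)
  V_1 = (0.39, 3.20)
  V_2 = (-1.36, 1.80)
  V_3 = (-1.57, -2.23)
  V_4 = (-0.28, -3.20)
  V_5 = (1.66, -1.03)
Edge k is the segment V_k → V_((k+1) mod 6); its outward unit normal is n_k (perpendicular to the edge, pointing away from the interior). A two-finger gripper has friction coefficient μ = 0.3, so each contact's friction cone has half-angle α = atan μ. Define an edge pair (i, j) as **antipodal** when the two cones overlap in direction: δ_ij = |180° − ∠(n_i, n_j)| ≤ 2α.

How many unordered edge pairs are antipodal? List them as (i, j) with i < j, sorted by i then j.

α = atan 0.3 = 16.70°;  2α = 33.40°
n_0 = (+0.7071, +0.7071)
n_1 = (-0.6247, +0.7809)
n_2 = (-0.9986, +0.0520)
n_3 = (-0.6010, -0.7993)
n_4 = (+0.7455, -0.6665)
n_5 = (+0.9999, -0.0137)
  (0,1): δ = 96.34°  ·
  (0,2): δ = 47.98°  ·
  (0,3): δ = 8.06°  ✓
  (0,4): δ = 93.20°  ·
  (0,5): δ = 134.22°  ·
  (1,2): δ = 131.64°  ·
  (1,3): δ = 75.60°  ·
  (1,4): δ = 9.54°  ✓
  (1,5): δ = 50.56°  ·
  (2,3): δ = 123.96°  ·
  (2,4): δ = 38.81°  ·
  (2,5): δ = 2.20°  ✓
  (3,4): δ = 94.86°  ·
  (3,5): δ = 53.84°  ·
  (4,5): δ = 138.99°  ·
antipodal pairs: 3

count = 3; pairs: (0,3), (1,4), (2,5)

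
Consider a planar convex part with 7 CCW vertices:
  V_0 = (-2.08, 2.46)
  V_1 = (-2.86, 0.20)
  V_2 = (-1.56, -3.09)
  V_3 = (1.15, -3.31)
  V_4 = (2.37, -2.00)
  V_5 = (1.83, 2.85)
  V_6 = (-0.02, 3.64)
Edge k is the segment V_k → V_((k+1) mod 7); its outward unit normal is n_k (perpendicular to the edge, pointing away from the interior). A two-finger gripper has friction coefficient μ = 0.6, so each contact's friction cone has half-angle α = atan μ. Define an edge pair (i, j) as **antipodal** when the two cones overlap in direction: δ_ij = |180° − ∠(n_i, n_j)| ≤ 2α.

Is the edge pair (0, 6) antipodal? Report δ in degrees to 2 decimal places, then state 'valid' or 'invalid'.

δ = 138.85°, invalid

α = atan 0.6 = 30.96°;  2α = 61.93°
edge 0: e_0 = (-0.78, -2.26);  n_0 = (-0.9453, +0.3262)
edge 6: e_6 = (-2.06, -1.18);  n_6 = (-0.4970, +0.8677)
∠(n_0, n_6) = 41.15°
δ = |180° − 41.15°| = 138.85°
138.85° > 2α = 61.93°  →  invalid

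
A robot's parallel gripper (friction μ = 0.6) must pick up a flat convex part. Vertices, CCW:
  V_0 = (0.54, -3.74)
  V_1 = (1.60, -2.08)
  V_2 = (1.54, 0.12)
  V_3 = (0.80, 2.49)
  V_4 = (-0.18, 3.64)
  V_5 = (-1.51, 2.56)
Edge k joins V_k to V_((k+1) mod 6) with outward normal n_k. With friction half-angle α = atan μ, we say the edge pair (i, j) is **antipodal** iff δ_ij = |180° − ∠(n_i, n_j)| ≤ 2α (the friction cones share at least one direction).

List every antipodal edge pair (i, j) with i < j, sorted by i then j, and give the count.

α = atan 0.6 = 30.96°;  2α = 61.93°
n_0 = (+0.8428, -0.5382)
n_1 = (+0.9996, +0.0273)
n_2 = (+0.9546, +0.2980)
n_3 = (+0.7611, +0.6486)
n_4 = (-0.6304, +0.7763)
n_5 = (-0.9509, -0.3094)
  (0,1): δ = 145.88°  ·
  (0,2): δ = 130.10°  ·
  (0,3): δ = 107.00°  ·
  (0,4): δ = 18.36°  ✓
  (0,5): δ = 50.59°  ✓
  (1,2): δ = 164.22°  ·
  (1,3): δ = 141.13°  ·
  (1,4): δ = 52.48°  ✓
  (1,5): δ = 16.46°  ✓
  (2,3): δ = 156.90°  ·
  (2,4): δ = 68.26°  ·
  (2,5): δ = 0.68°  ✓
  (3,4): δ = 91.36°  ·
  (3,5): δ = 22.41°  ✓
  (4,5): δ = 111.05°  ·
antipodal pairs: 6

count = 6; pairs: (0,4), (0,5), (1,4), (1,5), (2,5), (3,5)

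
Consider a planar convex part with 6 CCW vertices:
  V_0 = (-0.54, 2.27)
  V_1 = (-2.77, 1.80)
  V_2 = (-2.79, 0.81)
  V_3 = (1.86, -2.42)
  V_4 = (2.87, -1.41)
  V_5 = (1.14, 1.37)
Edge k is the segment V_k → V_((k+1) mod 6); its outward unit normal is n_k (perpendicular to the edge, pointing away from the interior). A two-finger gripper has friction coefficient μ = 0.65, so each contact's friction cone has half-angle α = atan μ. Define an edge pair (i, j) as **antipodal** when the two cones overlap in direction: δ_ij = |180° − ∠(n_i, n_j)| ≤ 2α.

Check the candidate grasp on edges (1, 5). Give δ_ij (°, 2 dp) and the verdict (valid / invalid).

α = atan 0.65 = 33.02°;  2α = 66.05°
edge 1: e_1 = (-0.02, -0.99);  n_1 = (-0.9998, +0.0202)
edge 5: e_5 = (-1.68, +0.90);  n_5 = (+0.4722, +0.8815)
∠(n_1, n_5) = 117.02°
δ = |180° − 117.02°| = 62.98°
62.98° ≤ 2α = 66.05°  →  valid

δ = 62.98°, valid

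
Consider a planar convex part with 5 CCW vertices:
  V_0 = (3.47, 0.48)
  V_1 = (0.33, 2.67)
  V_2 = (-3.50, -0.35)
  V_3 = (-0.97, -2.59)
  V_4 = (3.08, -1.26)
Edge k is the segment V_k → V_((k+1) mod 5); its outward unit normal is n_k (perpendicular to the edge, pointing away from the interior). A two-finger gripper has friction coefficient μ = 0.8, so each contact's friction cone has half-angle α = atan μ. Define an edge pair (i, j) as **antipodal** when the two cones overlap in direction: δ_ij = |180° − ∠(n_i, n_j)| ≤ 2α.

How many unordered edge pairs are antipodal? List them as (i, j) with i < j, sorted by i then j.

count = 5; pairs: (0,2), (0,3), (1,3), (1,4), (2,4)

α = atan 0.8 = 38.66°;  2α = 77.32°
n_0 = (+0.5721, +0.8202)
n_1 = (-0.6192, +0.7852)
n_2 = (-0.6629, -0.7487)
n_3 = (+0.3120, -0.9501)
n_4 = (+0.9758, -0.2187)
  (0,1): δ = 106.85°  ·
  (0,2): δ = 6.63°  ✓
  (0,3): δ = 53.07°  ✓
  (0,4): δ = 112.26°  ·
  (1,2): δ = 79.78°  ·
  (1,3): δ = 20.08°  ✓
  (1,4): δ = 39.11°  ✓
  (2,3): δ = 120.30°  ·
  (2,4): δ = 61.11°  ✓
  (3,4): δ = 120.81°  ·
antipodal pairs: 5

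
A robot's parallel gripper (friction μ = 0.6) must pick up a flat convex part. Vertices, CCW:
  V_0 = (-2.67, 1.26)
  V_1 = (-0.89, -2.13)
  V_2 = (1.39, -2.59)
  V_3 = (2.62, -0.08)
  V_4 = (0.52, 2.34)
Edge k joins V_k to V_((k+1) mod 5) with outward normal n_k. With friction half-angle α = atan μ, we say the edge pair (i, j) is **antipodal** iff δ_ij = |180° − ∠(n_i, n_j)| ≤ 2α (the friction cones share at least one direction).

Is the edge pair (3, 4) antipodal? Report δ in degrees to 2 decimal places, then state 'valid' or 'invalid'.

α = atan 0.6 = 30.96°;  2α = 61.93°
edge 3: e_3 = (-2.10, +2.42);  n_3 = (+0.7553, +0.6554)
edge 4: e_4 = (-3.19, -1.08);  n_4 = (-0.3207, +0.9472)
∠(n_3, n_4) = 67.75°
δ = |180° − 67.75°| = 112.25°
112.25° > 2α = 61.93°  →  invalid

δ = 112.25°, invalid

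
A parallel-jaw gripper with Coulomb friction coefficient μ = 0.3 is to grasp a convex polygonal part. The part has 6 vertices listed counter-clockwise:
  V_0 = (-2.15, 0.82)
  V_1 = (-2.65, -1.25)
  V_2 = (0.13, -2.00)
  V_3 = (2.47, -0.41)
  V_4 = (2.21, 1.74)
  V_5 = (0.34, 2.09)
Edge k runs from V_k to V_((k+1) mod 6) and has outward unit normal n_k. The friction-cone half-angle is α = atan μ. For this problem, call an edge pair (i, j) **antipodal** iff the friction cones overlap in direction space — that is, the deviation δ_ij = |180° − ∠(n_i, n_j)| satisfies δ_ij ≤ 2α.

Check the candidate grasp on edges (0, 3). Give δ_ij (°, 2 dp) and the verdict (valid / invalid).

δ = 20.47°, valid

α = atan 0.3 = 16.70°;  2α = 33.40°
edge 0: e_0 = (-0.50, -2.07);  n_0 = (-0.9720, +0.2348)
edge 3: e_3 = (-0.26, +2.15);  n_3 = (+0.9928, +0.1201)
∠(n_0, n_3) = 159.53°
δ = |180° − 159.53°| = 20.47°
20.47° ≤ 2α = 33.40°  →  valid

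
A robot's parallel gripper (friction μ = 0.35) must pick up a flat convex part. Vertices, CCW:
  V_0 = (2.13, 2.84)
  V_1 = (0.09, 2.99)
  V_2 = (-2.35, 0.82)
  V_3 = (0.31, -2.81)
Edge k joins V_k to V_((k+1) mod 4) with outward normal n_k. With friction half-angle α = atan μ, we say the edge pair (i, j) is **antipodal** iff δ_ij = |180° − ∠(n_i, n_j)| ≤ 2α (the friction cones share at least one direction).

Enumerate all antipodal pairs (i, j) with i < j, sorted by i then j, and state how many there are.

α = atan 0.35 = 19.29°;  2α = 38.58°
n_0 = (+0.0733, +0.9973)
n_1 = (-0.6646, +0.7472)
n_2 = (-0.8066, -0.5911)
n_3 = (+0.9518, -0.3066)
  (0,1): δ = 134.15°  ·
  (0,2): δ = 49.56°  ·
  (0,3): δ = 76.35°  ·
  (1,2): δ = 95.41°  ·
  (1,3): δ = 30.50°  ✓
  (2,3): δ = 54.09°  ·
antipodal pairs: 1

count = 1; pairs: (1,3)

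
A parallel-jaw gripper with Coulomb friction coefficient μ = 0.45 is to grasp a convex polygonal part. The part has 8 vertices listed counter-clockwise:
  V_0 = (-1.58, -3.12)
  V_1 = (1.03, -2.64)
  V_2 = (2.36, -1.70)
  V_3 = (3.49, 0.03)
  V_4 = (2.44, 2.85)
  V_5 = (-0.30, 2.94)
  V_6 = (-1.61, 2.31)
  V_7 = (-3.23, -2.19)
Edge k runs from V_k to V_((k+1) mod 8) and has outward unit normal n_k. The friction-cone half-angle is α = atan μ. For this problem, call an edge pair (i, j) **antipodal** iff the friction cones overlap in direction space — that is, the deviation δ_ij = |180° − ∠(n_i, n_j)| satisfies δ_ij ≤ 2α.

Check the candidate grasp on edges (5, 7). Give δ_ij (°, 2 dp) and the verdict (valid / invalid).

δ = 55.09°, invalid

α = atan 0.45 = 24.23°;  2α = 48.46°
edge 5: e_5 = (-1.31, -0.63);  n_5 = (-0.4334, +0.9012)
edge 7: e_7 = (+1.65, -0.93);  n_7 = (-0.4910, -0.8712)
∠(n_5, n_7) = 124.91°
δ = |180° − 124.91°| = 55.09°
55.09° > 2α = 48.46°  →  invalid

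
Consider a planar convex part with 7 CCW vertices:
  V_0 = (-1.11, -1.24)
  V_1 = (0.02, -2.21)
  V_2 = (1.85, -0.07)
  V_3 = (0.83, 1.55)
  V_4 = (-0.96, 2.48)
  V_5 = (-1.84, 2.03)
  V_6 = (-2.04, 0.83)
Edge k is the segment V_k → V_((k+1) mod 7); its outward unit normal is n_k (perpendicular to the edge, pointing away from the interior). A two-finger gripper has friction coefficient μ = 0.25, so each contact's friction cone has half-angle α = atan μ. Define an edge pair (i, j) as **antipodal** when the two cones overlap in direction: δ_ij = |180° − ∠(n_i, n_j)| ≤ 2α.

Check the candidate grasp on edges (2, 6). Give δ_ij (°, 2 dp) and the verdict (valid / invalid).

δ = 8.00°, valid

α = atan 0.25 = 14.04°;  2α = 28.07°
edge 2: e_2 = (-1.02, +1.62);  n_2 = (+0.8462, +0.5328)
edge 6: e_6 = (+0.93, -2.07);  n_6 = (-0.9122, -0.4098)
∠(n_2, n_6) = 172.00°
δ = |180° − 172.00°| = 8.00°
8.00° ≤ 2α = 28.07°  →  valid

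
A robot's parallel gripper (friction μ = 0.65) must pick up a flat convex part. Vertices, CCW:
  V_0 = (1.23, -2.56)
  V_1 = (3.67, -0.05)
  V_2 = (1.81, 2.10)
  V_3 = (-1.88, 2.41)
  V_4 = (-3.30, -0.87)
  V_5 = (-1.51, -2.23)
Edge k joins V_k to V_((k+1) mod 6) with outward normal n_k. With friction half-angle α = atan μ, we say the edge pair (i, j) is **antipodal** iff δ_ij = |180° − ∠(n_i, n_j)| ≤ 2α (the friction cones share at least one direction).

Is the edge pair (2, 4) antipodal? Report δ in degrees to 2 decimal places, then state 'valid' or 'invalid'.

δ = 32.42°, valid

α = atan 0.65 = 33.02°;  2α = 66.05°
edge 2: e_2 = (-3.69, +0.31);  n_2 = (+0.0837, +0.9965)
edge 4: e_4 = (+1.79, -1.36);  n_4 = (-0.6050, -0.7962)
∠(n_2, n_4) = 147.58°
δ = |180° − 147.58°| = 32.42°
32.42° ≤ 2α = 66.05°  →  valid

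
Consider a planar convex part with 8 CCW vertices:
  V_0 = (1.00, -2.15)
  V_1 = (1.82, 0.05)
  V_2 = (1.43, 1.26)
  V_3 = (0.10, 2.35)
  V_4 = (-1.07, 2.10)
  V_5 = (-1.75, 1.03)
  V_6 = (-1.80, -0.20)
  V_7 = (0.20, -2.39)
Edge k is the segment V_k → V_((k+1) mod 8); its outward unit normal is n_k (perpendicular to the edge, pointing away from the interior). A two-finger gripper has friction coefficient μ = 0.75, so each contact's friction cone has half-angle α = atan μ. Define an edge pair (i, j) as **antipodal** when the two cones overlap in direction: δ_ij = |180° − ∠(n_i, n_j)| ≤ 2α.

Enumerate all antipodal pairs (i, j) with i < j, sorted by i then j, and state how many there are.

count = 14; pairs: (0,3), (0,4), (0,5), (0,6), (1,4), (1,5), (1,6), (2,5), (2,6), (2,7), (3,6), (3,7), (4,7), (5,7)

α = atan 0.75 = 36.87°;  2α = 73.74°
n_0 = (+0.9370, -0.3493)
n_1 = (+0.9518, +0.3068)
n_2 = (+0.6339, +0.7734)
n_3 = (-0.2090, +0.9779)
n_4 = (-0.8440, +0.5364)
n_5 = (-0.9992, +0.0406)
n_6 = (-0.7384, -0.6743)
n_7 = (+0.2873, -0.9578)
  (0,1): δ = 141.69°  ·
  (0,2): δ = 108.89°  ·
  (0,3): δ = 57.50°  ✓
  (0,4): δ = 11.99°  ✓
  (0,5): δ = 18.11°  ✓
  (0,6): δ = 62.85°  ✓
  (0,7): δ = 127.14°  ·
  (1,2): δ = 147.20°  ·
  (1,3): δ = 95.80°  ·
  (1,4): δ = 50.30°  ✓
  (1,5): δ = 20.19°  ✓
  (1,6): δ = 24.54°  ✓
  (1,7): δ = 88.83°  ·
  (2,3): δ = 128.60°  ·
  (2,4): δ = 83.10°  ·
  (2,5): δ = 52.99°  ✓
  (2,6): δ = 8.26°  ✓
  (2,7): δ = 56.04°  ✓
  (3,4): δ = 134.50°  ·
  (3,5): δ = 104.39°  ·
  (3,6): δ = 59.66°  ✓
  (3,7): δ = 4.64°  ✓
  (4,5): δ = 149.89°  ·
  (4,6): δ = 105.16°  ·
  (4,7): δ = 40.86°  ✓
  (5,6): δ = 135.27°  ·
  (5,7): δ = 70.97°  ✓
  (6,7): δ = 115.70°  ·
antipodal pairs: 14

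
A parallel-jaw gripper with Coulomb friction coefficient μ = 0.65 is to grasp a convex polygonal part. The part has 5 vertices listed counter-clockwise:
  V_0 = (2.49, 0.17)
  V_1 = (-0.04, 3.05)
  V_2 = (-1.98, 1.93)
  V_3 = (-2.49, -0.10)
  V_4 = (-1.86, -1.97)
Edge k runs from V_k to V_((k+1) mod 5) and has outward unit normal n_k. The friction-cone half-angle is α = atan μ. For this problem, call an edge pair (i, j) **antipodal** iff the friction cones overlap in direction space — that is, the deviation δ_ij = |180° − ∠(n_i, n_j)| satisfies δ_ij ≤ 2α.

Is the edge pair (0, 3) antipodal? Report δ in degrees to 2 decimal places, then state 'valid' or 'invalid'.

δ = 22.68°, valid

α = atan 0.65 = 33.02°;  2α = 66.05°
edge 0: e_0 = (-2.53, +2.88);  n_0 = (+0.7513, +0.6600)
edge 3: e_3 = (+0.63, -1.87);  n_3 = (-0.9477, -0.3193)
∠(n_0, n_3) = 157.32°
δ = |180° − 157.32°| = 22.68°
22.68° ≤ 2α = 66.05°  →  valid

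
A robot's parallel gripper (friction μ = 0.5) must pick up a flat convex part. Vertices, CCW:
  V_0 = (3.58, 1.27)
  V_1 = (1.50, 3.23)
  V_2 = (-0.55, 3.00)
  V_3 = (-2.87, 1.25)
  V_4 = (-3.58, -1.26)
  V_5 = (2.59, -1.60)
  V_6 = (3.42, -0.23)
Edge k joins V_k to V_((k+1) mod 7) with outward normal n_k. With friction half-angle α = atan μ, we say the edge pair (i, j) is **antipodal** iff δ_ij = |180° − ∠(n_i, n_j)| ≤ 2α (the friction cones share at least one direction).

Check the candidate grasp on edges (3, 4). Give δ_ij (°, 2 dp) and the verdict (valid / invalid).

α = atan 0.5 = 26.57°;  2α = 53.13°
edge 3: e_3 = (-0.71, -2.51);  n_3 = (-0.9622, +0.2722)
edge 4: e_4 = (+6.17, -0.34);  n_4 = (-0.0550, -0.9985)
∠(n_3, n_4) = 102.64°
δ = |180° − 102.64°| = 77.36°
77.36° > 2α = 53.13°  →  invalid

δ = 77.36°, invalid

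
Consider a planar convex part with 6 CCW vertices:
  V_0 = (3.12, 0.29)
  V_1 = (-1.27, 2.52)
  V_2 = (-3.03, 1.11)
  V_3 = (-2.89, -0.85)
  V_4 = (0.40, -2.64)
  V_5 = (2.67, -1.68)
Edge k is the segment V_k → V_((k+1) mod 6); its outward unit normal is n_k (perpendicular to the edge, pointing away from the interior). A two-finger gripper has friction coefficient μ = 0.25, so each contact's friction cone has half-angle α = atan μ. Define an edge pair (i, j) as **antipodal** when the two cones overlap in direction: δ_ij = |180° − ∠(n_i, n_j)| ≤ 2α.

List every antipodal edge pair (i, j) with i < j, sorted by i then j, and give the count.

count = 3; pairs: (0,3), (1,4), (2,5)

α = atan 0.25 = 14.04°;  2α = 28.07°
n_0 = (+0.4529, +0.8916)
n_1 = (-0.6252, +0.7804)
n_2 = (-0.9975, -0.0712)
n_3 = (-0.4779, -0.8784)
n_4 = (+0.3895, -0.9210)
n_5 = (+0.9749, -0.2227)
  (0,1): δ = 114.37°  ·
  (0,2): δ = 58.99°  ·
  (0,3): δ = 1.62°  ✓
  (0,4): δ = 49.85°  ·
  (0,5): δ = 104.06°  ·
  (1,2): δ = 124.61°  ·
  (1,3): δ = 67.25°  ·
  (1,4): δ = 15.78°  ✓
  (1,5): δ = 38.43°  ·
  (2,3): δ = 122.64°  ·
  (2,4): δ = 71.16°  ·
  (2,5): δ = 16.95°  ✓
  (3,4): δ = 128.53°  ·
  (3,5): δ = 74.32°  ·
  (4,5): δ = 125.79°  ·
antipodal pairs: 3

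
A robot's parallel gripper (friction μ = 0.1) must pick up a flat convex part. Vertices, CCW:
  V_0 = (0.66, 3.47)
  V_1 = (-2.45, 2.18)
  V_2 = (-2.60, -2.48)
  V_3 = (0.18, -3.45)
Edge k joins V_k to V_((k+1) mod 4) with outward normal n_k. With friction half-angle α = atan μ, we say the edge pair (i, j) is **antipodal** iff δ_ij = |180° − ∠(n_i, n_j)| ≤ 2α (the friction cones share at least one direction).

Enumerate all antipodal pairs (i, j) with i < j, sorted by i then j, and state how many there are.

α = atan 0.1 = 5.71°;  2α = 11.42°
n_0 = (-0.3831, +0.9237)
n_1 = (-0.9995, +0.0322)
n_2 = (-0.3294, -0.9442)
n_3 = (+0.9976, -0.0692)
  (0,1): δ = 114.37°  ·
  (0,2): δ = 41.76°  ·
  (0,3): δ = 63.50°  ·
  (1,2): δ = 107.39°  ·
  (1,3): δ = 2.12°  ✓
  (2,3): δ = 74.73°  ·
antipodal pairs: 1

count = 1; pairs: (1,3)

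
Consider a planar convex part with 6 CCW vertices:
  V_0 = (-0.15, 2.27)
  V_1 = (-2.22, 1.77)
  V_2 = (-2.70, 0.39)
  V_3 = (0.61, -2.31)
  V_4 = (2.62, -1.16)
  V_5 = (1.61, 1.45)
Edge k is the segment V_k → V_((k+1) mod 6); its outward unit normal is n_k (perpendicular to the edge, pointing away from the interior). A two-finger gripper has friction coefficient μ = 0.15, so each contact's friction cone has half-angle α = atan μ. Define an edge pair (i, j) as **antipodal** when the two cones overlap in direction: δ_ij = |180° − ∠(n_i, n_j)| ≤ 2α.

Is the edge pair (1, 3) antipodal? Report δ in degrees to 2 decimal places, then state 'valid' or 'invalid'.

α = atan 0.15 = 8.53°;  2α = 17.06°
edge 1: e_1 = (-0.48, -1.38);  n_1 = (-0.9445, +0.3285)
edge 3: e_3 = (+2.01, +1.15);  n_3 = (+0.4966, -0.8680)
∠(n_1, n_3) = 138.95°
δ = |180° − 138.95°| = 41.05°
41.05° > 2α = 17.06°  →  invalid

δ = 41.05°, invalid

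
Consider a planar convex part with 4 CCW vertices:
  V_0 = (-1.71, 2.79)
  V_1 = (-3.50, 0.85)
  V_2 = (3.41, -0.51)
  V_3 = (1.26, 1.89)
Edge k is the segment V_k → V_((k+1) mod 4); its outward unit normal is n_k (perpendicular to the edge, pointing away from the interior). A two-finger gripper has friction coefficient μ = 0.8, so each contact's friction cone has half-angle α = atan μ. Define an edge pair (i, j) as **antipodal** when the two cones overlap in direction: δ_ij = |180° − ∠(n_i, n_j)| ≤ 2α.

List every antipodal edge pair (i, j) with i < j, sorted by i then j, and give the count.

count = 3; pairs: (0,1), (1,2), (1,3)

α = atan 0.8 = 38.66°;  2α = 77.32°
n_0 = (-0.7349, +0.6781)
n_1 = (-0.1931, -0.9812)
n_2 = (+0.7448, +0.6672)
n_3 = (+0.2900, +0.9570)
  (0,1): δ = 58.44°  ✓
  (0,2): δ = 84.55°  ·
  (0,3): δ = 115.84°  ·
  (1,2): δ = 37.01°  ✓
  (1,3): δ = 5.72°  ✓
  (2,3): δ = 148.71°  ·
antipodal pairs: 3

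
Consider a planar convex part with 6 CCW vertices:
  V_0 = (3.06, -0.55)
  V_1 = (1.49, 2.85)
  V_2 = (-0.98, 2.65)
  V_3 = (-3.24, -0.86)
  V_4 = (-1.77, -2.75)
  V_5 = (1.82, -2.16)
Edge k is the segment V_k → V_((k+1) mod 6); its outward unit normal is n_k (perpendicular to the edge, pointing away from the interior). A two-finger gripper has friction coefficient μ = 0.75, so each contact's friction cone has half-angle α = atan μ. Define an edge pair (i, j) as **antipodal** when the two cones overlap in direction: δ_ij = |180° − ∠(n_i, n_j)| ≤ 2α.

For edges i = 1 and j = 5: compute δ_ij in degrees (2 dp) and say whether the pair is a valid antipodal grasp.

δ = 47.77°, valid

α = atan 0.75 = 36.87°;  2α = 73.74°
edge 1: e_1 = (-2.47, -0.20);  n_1 = (-0.0807, +0.9967)
edge 5: e_5 = (+1.24, +1.61);  n_5 = (+0.7923, -0.6102)
∠(n_1, n_5) = 132.23°
δ = |180° − 132.23°| = 47.77°
47.77° ≤ 2α = 73.74°  →  valid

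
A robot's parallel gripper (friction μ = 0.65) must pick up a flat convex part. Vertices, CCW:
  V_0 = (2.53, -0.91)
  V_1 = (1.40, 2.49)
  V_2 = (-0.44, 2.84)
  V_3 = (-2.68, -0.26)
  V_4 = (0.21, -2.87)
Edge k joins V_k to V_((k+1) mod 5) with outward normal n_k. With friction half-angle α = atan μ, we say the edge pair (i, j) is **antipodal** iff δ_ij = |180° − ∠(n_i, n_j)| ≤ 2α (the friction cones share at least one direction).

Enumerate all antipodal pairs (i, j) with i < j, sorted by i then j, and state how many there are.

count = 5; pairs: (0,2), (0,3), (1,3), (1,4), (2,4)

α = atan 0.65 = 33.02°;  2α = 66.05°
n_0 = (+0.9490, +0.3154)
n_1 = (+0.1869, +0.9824)
n_2 = (-0.8105, +0.5857)
n_3 = (-0.6702, -0.7421)
n_4 = (+0.6454, -0.7639)
  (0,1): δ = 119.15°  ·
  (0,2): δ = 54.24°  ✓
  (0,3): δ = 29.53°  ✓
  (0,4): δ = 111.81°  ·
  (1,2): δ = 115.08°  ·
  (1,3): δ = 31.32°  ✓
  (1,4): δ = 50.96°  ✓
  (2,3): δ = 96.23°  ·
  (2,4): δ = 13.96°  ✓
  (3,4): δ = 97.72°  ·
antipodal pairs: 5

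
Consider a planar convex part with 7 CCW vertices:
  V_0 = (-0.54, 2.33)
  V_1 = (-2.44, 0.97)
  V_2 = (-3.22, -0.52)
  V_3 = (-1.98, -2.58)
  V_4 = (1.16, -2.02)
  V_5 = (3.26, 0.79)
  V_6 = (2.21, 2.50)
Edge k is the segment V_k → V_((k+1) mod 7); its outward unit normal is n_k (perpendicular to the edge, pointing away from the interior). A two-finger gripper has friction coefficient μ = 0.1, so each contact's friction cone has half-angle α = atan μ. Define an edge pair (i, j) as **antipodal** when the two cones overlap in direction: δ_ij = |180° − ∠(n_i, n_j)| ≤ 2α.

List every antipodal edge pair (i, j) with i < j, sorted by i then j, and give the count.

count = 3; pairs: (1,4), (2,5), (3,6)

α = atan 0.1 = 5.71°;  2α = 11.42°
n_0 = (-0.5820, +0.8132)
n_1 = (-0.8859, +0.4638)
n_2 = (-0.8568, -0.5157)
n_3 = (+0.1756, -0.9845)
n_4 = (+0.8010, -0.5986)
n_5 = (+0.8522, +0.5233)
n_6 = (-0.0617, +0.9981)
  (0,1): δ = 153.23°  ·
  (0,2): δ = 94.55°  ·
  (0,3): δ = 25.48°  ·
  (0,4): δ = 17.63°  ·
  (0,5): δ = 85.96°  ·
  (0,6): δ = 147.94°  ·
  (1,2): δ = 121.32°  ·
  (1,3): δ = 52.26°  ·
  (1,4): δ = 9.14°  ✓
  (1,5): δ = 59.18°  ·
  (1,6): δ = 121.17°  ·
  (2,3): δ = 110.93°  ·
  (2,4): δ = 67.82°  ·
  (2,5): δ = 0.51°  ✓
  (2,6): δ = 62.49°  ·
  (3,4): δ = 136.88°  ·
  (3,5): δ = 68.56°  ·
  (3,6): δ = 6.57°  ✓
  (4,5): δ = 111.68°  ·
  (4,6): δ = 49.69°  ·
  (5,6): δ = 118.01°  ·
antipodal pairs: 3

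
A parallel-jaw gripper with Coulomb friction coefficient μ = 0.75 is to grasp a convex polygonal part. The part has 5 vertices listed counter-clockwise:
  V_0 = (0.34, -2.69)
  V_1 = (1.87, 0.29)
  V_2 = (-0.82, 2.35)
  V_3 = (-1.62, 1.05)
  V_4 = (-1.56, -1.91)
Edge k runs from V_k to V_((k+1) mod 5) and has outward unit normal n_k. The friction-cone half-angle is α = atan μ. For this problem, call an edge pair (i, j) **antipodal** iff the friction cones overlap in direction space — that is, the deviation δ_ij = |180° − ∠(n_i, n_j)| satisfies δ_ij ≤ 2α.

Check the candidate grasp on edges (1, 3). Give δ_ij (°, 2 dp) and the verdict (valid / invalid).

δ = 51.39°, valid

α = atan 0.75 = 36.87°;  2α = 73.74°
edge 1: e_1 = (-2.69, +2.06);  n_1 = (+0.6080, +0.7939)
edge 3: e_3 = (+0.06, -2.96);  n_3 = (-0.9998, -0.0203)
∠(n_1, n_3) = 128.61°
δ = |180° − 128.61°| = 51.39°
51.39° ≤ 2α = 73.74°  →  valid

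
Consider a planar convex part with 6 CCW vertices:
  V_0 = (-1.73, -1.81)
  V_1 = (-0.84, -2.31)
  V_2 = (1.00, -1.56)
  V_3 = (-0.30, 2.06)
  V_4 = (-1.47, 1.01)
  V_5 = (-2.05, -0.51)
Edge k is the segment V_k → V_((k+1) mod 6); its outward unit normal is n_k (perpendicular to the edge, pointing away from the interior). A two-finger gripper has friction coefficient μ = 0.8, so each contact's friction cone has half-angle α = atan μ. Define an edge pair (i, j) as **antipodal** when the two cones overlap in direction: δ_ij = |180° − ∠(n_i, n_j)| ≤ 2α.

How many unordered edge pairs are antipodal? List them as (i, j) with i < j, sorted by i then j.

α = atan 0.8 = 38.66°;  2α = 77.32°
n_0 = (-0.4898, -0.8718)
n_1 = (+0.3775, -0.9260)
n_2 = (+0.9412, +0.3380)
n_3 = (-0.6679, +0.7442)
n_4 = (-0.9343, +0.3565)
n_5 = (-0.9710, -0.2390)
  (0,1): δ = 128.50°  ·
  (0,2): δ = 40.92°  ✓
  (0,3): δ = 71.23°  ✓
  (0,4): δ = 98.44°  ·
  (0,5): δ = 133.16°  ·
  (1,2): δ = 92.42°  ·
  (1,3): δ = 19.73°  ✓
  (1,4): δ = 46.94°  ✓
  (1,5): δ = 81.65°  ·
  (2,3): δ = 67.85°  ✓
  (2,4): δ = 40.64°  ✓
  (2,5): δ = 5.93°  ✓
  (3,4): δ = 152.79°  ·
  (3,5): δ = 118.08°  ·
  (4,5): δ = 145.29°  ·
antipodal pairs: 7

count = 7; pairs: (0,2), (0,3), (1,3), (1,4), (2,3), (2,4), (2,5)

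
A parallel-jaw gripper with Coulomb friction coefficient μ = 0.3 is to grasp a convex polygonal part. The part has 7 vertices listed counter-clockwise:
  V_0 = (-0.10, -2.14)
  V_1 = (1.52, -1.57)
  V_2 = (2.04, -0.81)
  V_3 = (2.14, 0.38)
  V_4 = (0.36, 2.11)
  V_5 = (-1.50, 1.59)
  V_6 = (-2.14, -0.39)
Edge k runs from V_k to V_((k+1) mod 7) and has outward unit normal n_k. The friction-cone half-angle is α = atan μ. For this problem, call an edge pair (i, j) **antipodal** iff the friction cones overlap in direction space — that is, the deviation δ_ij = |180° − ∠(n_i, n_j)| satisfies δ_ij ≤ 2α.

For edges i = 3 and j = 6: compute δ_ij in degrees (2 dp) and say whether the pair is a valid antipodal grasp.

δ = 3.56°, valid

α = atan 0.3 = 16.70°;  2α = 33.40°
edge 3: e_3 = (-1.78, +1.73);  n_3 = (+0.6970, +0.7171)
edge 6: e_6 = (+2.04, -1.75);  n_6 = (-0.6511, -0.7590)
∠(n_3, n_6) = 176.44°
δ = |180° − 176.44°| = 3.56°
3.56° ≤ 2α = 33.40°  →  valid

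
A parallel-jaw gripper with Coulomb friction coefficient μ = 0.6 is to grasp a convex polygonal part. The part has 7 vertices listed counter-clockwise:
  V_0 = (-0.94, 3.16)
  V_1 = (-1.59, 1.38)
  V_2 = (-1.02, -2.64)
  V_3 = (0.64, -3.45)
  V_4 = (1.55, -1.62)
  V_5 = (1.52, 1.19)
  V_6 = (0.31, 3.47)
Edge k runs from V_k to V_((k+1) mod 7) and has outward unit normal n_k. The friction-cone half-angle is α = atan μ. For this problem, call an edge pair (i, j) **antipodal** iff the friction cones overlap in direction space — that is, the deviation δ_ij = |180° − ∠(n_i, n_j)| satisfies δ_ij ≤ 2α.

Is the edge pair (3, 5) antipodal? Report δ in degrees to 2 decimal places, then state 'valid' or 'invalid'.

α = atan 0.6 = 30.96°;  2α = 61.93°
edge 3: e_3 = (+0.91, +1.83);  n_3 = (+0.8954, -0.4453)
edge 5: e_5 = (-1.21, +2.28);  n_5 = (+0.8833, +0.4688)
∠(n_3, n_5) = 54.39°
δ = |180° − 54.39°| = 125.61°
125.61° > 2α = 61.93°  →  invalid

δ = 125.61°, invalid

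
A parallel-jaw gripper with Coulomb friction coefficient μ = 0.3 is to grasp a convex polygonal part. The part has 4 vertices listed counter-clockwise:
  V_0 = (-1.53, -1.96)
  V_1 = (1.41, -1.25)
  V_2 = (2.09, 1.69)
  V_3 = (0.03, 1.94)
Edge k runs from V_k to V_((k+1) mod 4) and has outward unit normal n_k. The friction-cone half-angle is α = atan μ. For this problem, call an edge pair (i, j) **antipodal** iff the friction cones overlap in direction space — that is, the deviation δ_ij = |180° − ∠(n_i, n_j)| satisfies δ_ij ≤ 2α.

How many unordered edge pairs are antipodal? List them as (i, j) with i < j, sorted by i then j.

count = 2; pairs: (0,2), (1,3)

α = atan 0.3 = 16.70°;  2α = 33.40°
n_0 = (+0.2347, -0.9721)
n_1 = (+0.9743, -0.2253)
n_2 = (+0.1205, +0.9927)
n_3 = (-0.9285, +0.3714)
  (0,1): δ = 116.60°  ·
  (0,2): δ = 20.50°  ✓
  (0,3): δ = 54.62°  ·
  (1,2): δ = 83.90°  ·
  (1,3): δ = 8.78°  ✓
  (2,3): δ = 104.88°  ·
antipodal pairs: 2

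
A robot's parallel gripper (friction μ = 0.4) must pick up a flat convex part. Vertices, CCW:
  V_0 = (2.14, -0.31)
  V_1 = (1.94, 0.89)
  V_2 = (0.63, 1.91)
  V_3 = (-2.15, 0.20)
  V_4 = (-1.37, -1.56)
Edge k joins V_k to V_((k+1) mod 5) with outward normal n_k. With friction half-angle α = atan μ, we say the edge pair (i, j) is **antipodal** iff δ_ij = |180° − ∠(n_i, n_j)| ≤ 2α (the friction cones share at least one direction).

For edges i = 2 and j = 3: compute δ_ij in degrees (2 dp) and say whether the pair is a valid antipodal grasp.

δ = 97.69°, invalid

α = atan 0.4 = 21.80°;  2α = 43.60°
edge 2: e_2 = (-2.78, -1.71);  n_2 = (-0.5239, +0.8518)
edge 3: e_3 = (+0.78, -1.76);  n_3 = (-0.9142, -0.4052)
∠(n_2, n_3) = 82.31°
δ = |180° − 82.31°| = 97.69°
97.69° > 2α = 43.60°  →  invalid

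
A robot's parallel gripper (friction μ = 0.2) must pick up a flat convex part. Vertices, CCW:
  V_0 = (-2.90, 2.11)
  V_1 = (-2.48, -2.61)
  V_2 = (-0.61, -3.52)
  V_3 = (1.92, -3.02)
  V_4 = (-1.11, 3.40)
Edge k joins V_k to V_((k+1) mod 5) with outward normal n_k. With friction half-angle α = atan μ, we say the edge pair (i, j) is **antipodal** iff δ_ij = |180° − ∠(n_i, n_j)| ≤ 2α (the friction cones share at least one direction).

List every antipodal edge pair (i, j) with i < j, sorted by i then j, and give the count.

α = atan 0.2 = 11.31°;  2α = 22.62°
n_0 = (-0.9961, -0.0886)
n_1 = (-0.4376, -0.8992)
n_2 = (+0.1939, -0.9810)
n_3 = (+0.9043, +0.4268)
n_4 = (-0.5847, +0.8113)
  (0,1): δ = 121.03°  ·
  (0,2): δ = 83.91°  ·
  (0,3): δ = 20.18°  ✓
  (0,4): δ = 120.69°  ·
  (1,2): δ = 142.87°  ·
  (1,3): δ = 38.79°  ·
  (1,4): δ = 61.73°  ·
  (2,3): δ = 75.91°  ·
  (2,4): δ = 24.60°  ·
  (3,4): δ = 79.49°  ·
antipodal pairs: 1

count = 1; pairs: (0,3)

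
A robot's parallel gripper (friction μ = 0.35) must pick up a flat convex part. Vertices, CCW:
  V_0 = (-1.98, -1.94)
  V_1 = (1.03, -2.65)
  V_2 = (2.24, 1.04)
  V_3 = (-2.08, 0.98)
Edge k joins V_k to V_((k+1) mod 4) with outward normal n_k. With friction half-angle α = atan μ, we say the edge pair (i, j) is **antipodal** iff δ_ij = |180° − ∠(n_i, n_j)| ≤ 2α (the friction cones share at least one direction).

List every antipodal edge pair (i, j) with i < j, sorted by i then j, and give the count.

α = atan 0.35 = 19.29°;  2α = 38.58°
n_0 = (-0.2296, -0.9733)
n_1 = (+0.9502, -0.3116)
n_2 = (-0.0139, +0.9999)
n_3 = (-0.9994, -0.0342)
  (0,1): δ = 94.88°  ·
  (0,2): δ = 14.07°  ✓
  (0,3): δ = 105.23°  ·
  (1,2): δ = 71.05°  ·
  (1,3): δ = 20.12°  ✓
  (2,3): δ = 88.83°  ·
antipodal pairs: 2

count = 2; pairs: (0,2), (1,3)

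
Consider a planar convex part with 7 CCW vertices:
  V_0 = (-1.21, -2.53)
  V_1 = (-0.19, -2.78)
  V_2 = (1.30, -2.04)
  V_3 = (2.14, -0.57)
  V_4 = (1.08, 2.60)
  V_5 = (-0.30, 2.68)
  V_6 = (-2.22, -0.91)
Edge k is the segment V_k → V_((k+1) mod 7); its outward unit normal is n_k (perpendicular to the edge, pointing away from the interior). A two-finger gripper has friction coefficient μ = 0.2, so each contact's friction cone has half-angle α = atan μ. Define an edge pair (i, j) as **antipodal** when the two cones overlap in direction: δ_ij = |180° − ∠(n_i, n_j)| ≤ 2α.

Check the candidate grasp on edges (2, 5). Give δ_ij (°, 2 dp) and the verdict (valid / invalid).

α = atan 0.2 = 11.31°;  2α = 22.62°
edge 2: e_2 = (+0.84, +1.47);  n_2 = (+0.8682, -0.4961)
edge 5: e_5 = (-1.92, -3.59);  n_5 = (-0.8818, +0.4716)
∠(n_2, n_5) = 178.39°
δ = |180° − 178.39°| = 1.61°
1.61° ≤ 2α = 22.62°  →  valid

δ = 1.61°, valid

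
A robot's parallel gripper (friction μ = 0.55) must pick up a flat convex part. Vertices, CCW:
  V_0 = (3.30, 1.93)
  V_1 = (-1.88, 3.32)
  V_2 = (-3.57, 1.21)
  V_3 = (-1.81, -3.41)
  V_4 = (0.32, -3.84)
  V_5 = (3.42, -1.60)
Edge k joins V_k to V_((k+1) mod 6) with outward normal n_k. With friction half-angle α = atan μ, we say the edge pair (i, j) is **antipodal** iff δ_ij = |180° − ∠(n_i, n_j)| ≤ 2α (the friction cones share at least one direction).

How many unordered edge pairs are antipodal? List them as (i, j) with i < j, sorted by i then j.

α = atan 0.55 = 28.81°;  2α = 57.62°
n_0 = (+0.2592, +0.9658)
n_1 = (-0.7805, +0.6251)
n_2 = (-0.9345, -0.3560)
n_3 = (-0.1979, -0.9802)
n_4 = (+0.5857, -0.8105)
n_5 = (+0.9994, +0.0340)
  (0,1): δ = 113.67°  ·
  (0,2): δ = 54.12°  ✓
  (0,3): δ = 3.61°  ✓
  (0,4): δ = 50.87°  ✓
  (0,5): δ = 106.97°  ·
  (1,2): δ = 120.45°  ·
  (1,3): δ = 62.72°  ·
  (1,4): δ = 15.46°  ✓
  (1,5): δ = 40.64°  ✓
  (2,3): δ = 122.27°  ·
  (2,4): δ = 75.00°  ·
  (2,5): δ = 18.91°  ✓
  (3,4): δ = 132.74°  ·
  (3,5): δ = 76.64°  ·
  (4,5): δ = 123.90°  ·
antipodal pairs: 6

count = 6; pairs: (0,2), (0,3), (0,4), (1,4), (1,5), (2,5)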